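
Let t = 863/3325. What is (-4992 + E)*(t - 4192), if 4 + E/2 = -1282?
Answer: 105423529868/3325 ≈ 3.1706e+7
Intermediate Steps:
E = -2572 (E = -8 + 2*(-1282) = -8 - 2564 = -2572)
t = 863/3325 (t = 863*(1/3325) = 863/3325 ≈ 0.25955)
(-4992 + E)*(t - 4192) = (-4992 - 2572)*(863/3325 - 4192) = -7564*(-13937537/3325) = 105423529868/3325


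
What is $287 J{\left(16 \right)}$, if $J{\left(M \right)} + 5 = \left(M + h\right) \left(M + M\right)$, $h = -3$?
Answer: $117957$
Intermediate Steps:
$J{\left(M \right)} = -5 + 2 M \left(-3 + M\right)$ ($J{\left(M \right)} = -5 + \left(M - 3\right) \left(M + M\right) = -5 + \left(-3 + M\right) 2 M = -5 + 2 M \left(-3 + M\right)$)
$287 J{\left(16 \right)} = 287 \left(-5 - 96 + 2 \cdot 16^{2}\right) = 287 \left(-5 - 96 + 2 \cdot 256\right) = 287 \left(-5 - 96 + 512\right) = 287 \cdot 411 = 117957$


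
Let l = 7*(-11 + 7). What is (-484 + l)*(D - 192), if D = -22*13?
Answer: 244736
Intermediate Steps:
D = -286
l = -28 (l = 7*(-4) = -28)
(-484 + l)*(D - 192) = (-484 - 28)*(-286 - 192) = -512*(-478) = 244736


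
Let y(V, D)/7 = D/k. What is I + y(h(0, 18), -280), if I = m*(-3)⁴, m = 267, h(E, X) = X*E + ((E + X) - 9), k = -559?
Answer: 12091453/559 ≈ 21631.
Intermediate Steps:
h(E, X) = -9 + E + X + E*X (h(E, X) = E*X + (-9 + E + X) = -9 + E + X + E*X)
y(V, D) = -7*D/559 (y(V, D) = 7*(D/(-559)) = 7*(D*(-1/559)) = 7*(-D/559) = -7*D/559)
I = 21627 (I = 267*(-3)⁴ = 267*81 = 21627)
I + y(h(0, 18), -280) = 21627 - 7/559*(-280) = 21627 + 1960/559 = 12091453/559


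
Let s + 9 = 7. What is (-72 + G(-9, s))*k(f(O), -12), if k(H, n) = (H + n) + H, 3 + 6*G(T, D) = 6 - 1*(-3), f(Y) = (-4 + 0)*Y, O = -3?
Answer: -852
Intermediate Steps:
s = -2 (s = -9 + 7 = -2)
f(Y) = -4*Y
G(T, D) = 1 (G(T, D) = -½ + (6 - 1*(-3))/6 = -½ + (6 + 3)/6 = -½ + (⅙)*9 = -½ + 3/2 = 1)
k(H, n) = n + 2*H
(-72 + G(-9, s))*k(f(O), -12) = (-72 + 1)*(-12 + 2*(-4*(-3))) = -71*(-12 + 2*12) = -71*(-12 + 24) = -71*12 = -852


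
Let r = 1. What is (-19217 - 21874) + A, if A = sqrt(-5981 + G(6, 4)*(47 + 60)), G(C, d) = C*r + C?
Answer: -41091 + I*sqrt(4697) ≈ -41091.0 + 68.535*I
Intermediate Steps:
G(C, d) = 2*C (G(C, d) = C*1 + C = C + C = 2*C)
A = I*sqrt(4697) (A = sqrt(-5981 + (2*6)*(47 + 60)) = sqrt(-5981 + 12*107) = sqrt(-5981 + 1284) = sqrt(-4697) = I*sqrt(4697) ≈ 68.535*I)
(-19217 - 21874) + A = (-19217 - 21874) + I*sqrt(4697) = -41091 + I*sqrt(4697)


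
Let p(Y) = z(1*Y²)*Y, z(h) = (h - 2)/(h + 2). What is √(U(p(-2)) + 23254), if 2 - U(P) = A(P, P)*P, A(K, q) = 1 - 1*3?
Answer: 2*√52323/3 ≈ 152.49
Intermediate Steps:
z(h) = (-2 + h)/(2 + h)
A(K, q) = -2 (A(K, q) = 1 - 3 = -2)
p(Y) = Y*(-2 + Y²)/(2 + Y²) (p(Y) = ((-2 + 1*Y²)/(2 + 1*Y²))*Y = ((-2 + Y²)/(2 + Y²))*Y = Y*(-2 + Y²)/(2 + Y²))
U(P) = 2 + 2*P (U(P) = 2 - (-2)*P = 2 + 2*P)
√(U(p(-2)) + 23254) = √((2 + 2*(-2*(-2 + (-2)²)/(2 + (-2)²))) + 23254) = √((2 + 2*(-2*(-2 + 4)/(2 + 4))) + 23254) = √((2 + 2*(-2*2/6)) + 23254) = √((2 + 2*(-2*⅙*2)) + 23254) = √((2 + 2*(-⅔)) + 23254) = √((2 - 4/3) + 23254) = √(⅔ + 23254) = √(69764/3) = 2*√52323/3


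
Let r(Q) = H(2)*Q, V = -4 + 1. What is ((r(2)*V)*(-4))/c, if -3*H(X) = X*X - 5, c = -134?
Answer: -4/67 ≈ -0.059702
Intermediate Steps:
V = -3
H(X) = 5/3 - X²/3 (H(X) = -(X*X - 5)/3 = -(X² - 5)/3 = -(-5 + X²)/3 = 5/3 - X²/3)
r(Q) = Q/3 (r(Q) = (5/3 - ⅓*2²)*Q = (5/3 - ⅓*4)*Q = (5/3 - 4/3)*Q = Q/3)
((r(2)*V)*(-4))/c = ((((⅓)*2)*(-3))*(-4))/(-134) = (((⅔)*(-3))*(-4))*(-1/134) = -2*(-4)*(-1/134) = 8*(-1/134) = -4/67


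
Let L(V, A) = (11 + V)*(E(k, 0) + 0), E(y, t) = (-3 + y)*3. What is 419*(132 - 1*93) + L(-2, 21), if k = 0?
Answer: 16260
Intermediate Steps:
E(y, t) = -9 + 3*y
L(V, A) = -99 - 9*V (L(V, A) = (11 + V)*((-9 + 3*0) + 0) = (11 + V)*((-9 + 0) + 0) = (11 + V)*(-9 + 0) = (11 + V)*(-9) = -99 - 9*V)
419*(132 - 1*93) + L(-2, 21) = 419*(132 - 1*93) + (-99 - 9*(-2)) = 419*(132 - 93) + (-99 + 18) = 419*39 - 81 = 16341 - 81 = 16260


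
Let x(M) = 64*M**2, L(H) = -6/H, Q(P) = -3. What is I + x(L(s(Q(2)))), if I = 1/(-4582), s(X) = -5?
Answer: 10556903/114550 ≈ 92.160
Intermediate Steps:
I = -1/4582 ≈ -0.00021825
I + x(L(s(Q(2)))) = -1/4582 + 64*(-6/(-5))**2 = -1/4582 + 64*(-6*(-1/5))**2 = -1/4582 + 64*(6/5)**2 = -1/4582 + 64*(36/25) = -1/4582 + 2304/25 = 10556903/114550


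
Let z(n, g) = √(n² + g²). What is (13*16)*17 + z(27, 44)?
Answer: 3536 + √2665 ≈ 3587.6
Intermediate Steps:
z(n, g) = √(g² + n²)
(13*16)*17 + z(27, 44) = (13*16)*17 + √(44² + 27²) = 208*17 + √(1936 + 729) = 3536 + √2665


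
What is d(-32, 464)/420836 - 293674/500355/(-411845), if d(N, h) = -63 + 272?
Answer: 43191947931239/86721129526859100 ≈ 0.00049806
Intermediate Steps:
d(N, h) = 209
d(-32, 464)/420836 - 293674/500355/(-411845) = 209/420836 - 293674/500355/(-411845) = 209*(1/420836) - 293674*1/500355*(-1/411845) = 209/420836 - 293674/500355*(-1/411845) = 209/420836 + 293674/206068704975 = 43191947931239/86721129526859100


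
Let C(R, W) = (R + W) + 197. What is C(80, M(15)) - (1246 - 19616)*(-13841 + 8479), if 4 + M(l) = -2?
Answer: -98499669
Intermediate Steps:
M(l) = -6 (M(l) = -4 - 2 = -6)
C(R, W) = 197 + R + W
C(80, M(15)) - (1246 - 19616)*(-13841 + 8479) = (197 + 80 - 6) - (1246 - 19616)*(-13841 + 8479) = 271 - (-18370)*(-5362) = 271 - 1*98499940 = 271 - 98499940 = -98499669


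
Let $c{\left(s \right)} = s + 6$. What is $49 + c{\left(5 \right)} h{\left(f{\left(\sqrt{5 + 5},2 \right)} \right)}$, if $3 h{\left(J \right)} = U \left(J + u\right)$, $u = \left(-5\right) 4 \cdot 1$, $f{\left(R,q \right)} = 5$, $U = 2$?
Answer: $-61$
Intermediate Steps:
$u = -20$ ($u = \left(-20\right) 1 = -20$)
$h{\left(J \right)} = - \frac{40}{3} + \frac{2 J}{3}$ ($h{\left(J \right)} = \frac{2 \left(J - 20\right)}{3} = \frac{2 \left(-20 + J\right)}{3} = \frac{-40 + 2 J}{3} = - \frac{40}{3} + \frac{2 J}{3}$)
$c{\left(s \right)} = 6 + s$
$49 + c{\left(5 \right)} h{\left(f{\left(\sqrt{5 + 5},2 \right)} \right)} = 49 + \left(6 + 5\right) \left(- \frac{40}{3} + \frac{2}{3} \cdot 5\right) = 49 + 11 \left(- \frac{40}{3} + \frac{10}{3}\right) = 49 + 11 \left(-10\right) = 49 - 110 = -61$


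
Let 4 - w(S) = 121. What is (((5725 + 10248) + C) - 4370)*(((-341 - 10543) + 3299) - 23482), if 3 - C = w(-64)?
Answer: -364198441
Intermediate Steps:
w(S) = -117 (w(S) = 4 - 1*121 = 4 - 121 = -117)
C = 120 (C = 3 - 1*(-117) = 3 + 117 = 120)
(((5725 + 10248) + C) - 4370)*(((-341 - 10543) + 3299) - 23482) = (((5725 + 10248) + 120) - 4370)*(((-341 - 10543) + 3299) - 23482) = ((15973 + 120) - 4370)*((-10884 + 3299) - 23482) = (16093 - 4370)*(-7585 - 23482) = 11723*(-31067) = -364198441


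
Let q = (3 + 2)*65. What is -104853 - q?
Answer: -105178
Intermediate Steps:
q = 325 (q = 5*65 = 325)
-104853 - q = -104853 - 1*325 = -104853 - 325 = -105178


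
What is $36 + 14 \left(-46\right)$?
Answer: $-608$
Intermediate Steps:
$36 + 14 \left(-46\right) = 36 - 644 = -608$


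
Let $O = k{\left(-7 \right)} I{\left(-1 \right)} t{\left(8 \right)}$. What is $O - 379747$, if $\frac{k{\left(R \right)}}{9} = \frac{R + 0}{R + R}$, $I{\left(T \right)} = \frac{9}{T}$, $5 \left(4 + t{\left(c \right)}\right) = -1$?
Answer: $- \frac{3795769}{10} \approx -3.7958 \cdot 10^{5}$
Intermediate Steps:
$t{\left(c \right)} = - \frac{21}{5}$ ($t{\left(c \right)} = -4 + \frac{1}{5} \left(-1\right) = -4 - \frac{1}{5} = - \frac{21}{5}$)
$k{\left(R \right)} = \frac{9}{2}$ ($k{\left(R \right)} = 9 \frac{R + 0}{R + R} = 9 \frac{R}{2 R} = 9 R \frac{1}{2 R} = 9 \cdot \frac{1}{2} = \frac{9}{2}$)
$O = \frac{1701}{10}$ ($O = \frac{9 \frac{9}{-1}}{2} \left(- \frac{21}{5}\right) = \frac{9 \cdot 9 \left(-1\right)}{2} \left(- \frac{21}{5}\right) = \frac{9}{2} \left(-9\right) \left(- \frac{21}{5}\right) = \left(- \frac{81}{2}\right) \left(- \frac{21}{5}\right) = \frac{1701}{10} \approx 170.1$)
$O - 379747 = \frac{1701}{10} - 379747 = - \frac{3795769}{10}$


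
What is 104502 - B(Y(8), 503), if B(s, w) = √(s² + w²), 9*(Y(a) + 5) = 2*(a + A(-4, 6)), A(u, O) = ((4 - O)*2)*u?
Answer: 104502 - √2277082/3 ≈ 1.0400e+5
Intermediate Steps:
A(u, O) = u*(8 - 2*O) (A(u, O) = (8 - 2*O)*u = u*(8 - 2*O))
Y(a) = -13/9 + 2*a/9 (Y(a) = -5 + (2*(a + 2*(-4)*(4 - 1*6)))/9 = -5 + (2*(a + 2*(-4)*(4 - 6)))/9 = -5 + (2*(a + 2*(-4)*(-2)))/9 = -5 + (2*(a + 16))/9 = -5 + (2*(16 + a))/9 = -5 + (32 + 2*a)/9 = -5 + (32/9 + 2*a/9) = -13/9 + 2*a/9)
104502 - B(Y(8), 503) = 104502 - √((-13/9 + (2/9)*8)² + 503²) = 104502 - √((-13/9 + 16/9)² + 253009) = 104502 - √((⅓)² + 253009) = 104502 - √(⅑ + 253009) = 104502 - √(2277082/9) = 104502 - √2277082/3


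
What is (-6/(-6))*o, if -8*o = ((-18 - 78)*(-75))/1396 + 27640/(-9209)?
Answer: -866230/3213941 ≈ -0.26952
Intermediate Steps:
o = -866230/3213941 (o = -(((-18 - 78)*(-75))/1396 + 27640/(-9209))/8 = -(-96*(-75)*(1/1396) + 27640*(-1/9209))/8 = -(7200*(1/1396) - 27640/9209)/8 = -(1800/349 - 27640/9209)/8 = -⅛*6929840/3213941 = -866230/3213941 ≈ -0.26952)
(-6/(-6))*o = -6/(-6)*(-866230/3213941) = -6*(-⅙)*(-866230/3213941) = 1*(-866230/3213941) = -866230/3213941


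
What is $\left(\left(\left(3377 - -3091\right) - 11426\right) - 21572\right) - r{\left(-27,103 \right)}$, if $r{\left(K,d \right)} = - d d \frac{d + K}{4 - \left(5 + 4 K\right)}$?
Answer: $- \frac{2032426}{107} \approx -18995.0$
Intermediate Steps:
$r{\left(K,d \right)} = - \frac{d^{2} \left(K + d\right)}{-1 - 4 K}$ ($r{\left(K,d \right)} = - d^{2} \frac{K + d}{4 - \left(5 + 4 K\right)} = - d^{2} \frac{K + d}{-1 - 4 K} = - \frac{d^{2} \left(K + d\right)}{-1 - 4 K}$)
$\left(\left(\left(3377 - -3091\right) - 11426\right) - 21572\right) - r{\left(-27,103 \right)} = \left(\left(\left(3377 - -3091\right) - 11426\right) - 21572\right) - \frac{103^{2} \left(-27 + 103\right)}{1 + 4 \left(-27\right)} = \left(\left(\left(3377 + 3091\right) - 11426\right) - 21572\right) - 10609 \frac{1}{1 - 108} \cdot 76 = \left(\left(6468 - 11426\right) - 21572\right) - 10609 \frac{1}{-107} \cdot 76 = \left(-4958 - 21572\right) - 10609 \left(- \frac{1}{107}\right) 76 = -26530 - - \frac{806284}{107} = -26530 + \frac{806284}{107} = - \frac{2032426}{107}$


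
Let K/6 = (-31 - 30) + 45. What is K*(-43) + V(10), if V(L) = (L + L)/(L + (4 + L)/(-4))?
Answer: 53704/13 ≈ 4131.1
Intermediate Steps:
V(L) = 2*L/(-1 + 3*L/4) (V(L) = (2*L)/(L + (4 + L)*(-¼)) = (2*L)/(L + (-1 - L/4)) = (2*L)/(-1 + 3*L/4) = 2*L/(-1 + 3*L/4))
K = -96 (K = 6*((-31 - 30) + 45) = 6*(-61 + 45) = 6*(-16) = -96)
K*(-43) + V(10) = -96*(-43) + 8*10/(-4 + 3*10) = 4128 + 8*10/(-4 + 30) = 4128 + 8*10/26 = 4128 + 8*10*(1/26) = 4128 + 40/13 = 53704/13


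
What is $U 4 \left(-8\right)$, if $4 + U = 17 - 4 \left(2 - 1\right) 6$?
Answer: $352$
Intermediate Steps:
$U = -11$ ($U = -4 + \left(17 - 4 \left(2 - 1\right) 6\right) = -4 + \left(17 - 4 \cdot 1 \cdot 6\right) = -4 + \left(17 - 4 \cdot 6\right) = -4 + \left(17 - 24\right) = -4 - 7 = -11$)
$U 4 \left(-8\right) = \left(-11\right) 4 \left(-8\right) = \left(-44\right) \left(-8\right) = 352$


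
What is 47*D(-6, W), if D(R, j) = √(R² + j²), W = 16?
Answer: 94*√73 ≈ 803.14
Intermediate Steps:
47*D(-6, W) = 47*√((-6)² + 16²) = 47*√(36 + 256) = 47*√292 = 47*(2*√73) = 94*√73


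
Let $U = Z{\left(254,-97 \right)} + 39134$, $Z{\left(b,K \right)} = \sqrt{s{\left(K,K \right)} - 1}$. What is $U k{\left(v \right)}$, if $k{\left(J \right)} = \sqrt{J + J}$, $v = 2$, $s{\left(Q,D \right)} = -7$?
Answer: $78268 + 4 i \sqrt{2} \approx 78268.0 + 5.6569 i$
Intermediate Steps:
$Z{\left(b,K \right)} = 2 i \sqrt{2}$ ($Z{\left(b,K \right)} = \sqrt{-7 - 1} = \sqrt{-8} = 2 i \sqrt{2}$)
$k{\left(J \right)} = \sqrt{2} \sqrt{J}$ ($k{\left(J \right)} = \sqrt{2 J} = \sqrt{2} \sqrt{J}$)
$U = 39134 + 2 i \sqrt{2}$ ($U = 2 i \sqrt{2} + 39134 = 39134 + 2 i \sqrt{2} \approx 39134.0 + 2.8284 i$)
$U k{\left(v \right)} = \left(39134 + 2 i \sqrt{2}\right) \sqrt{2} \sqrt{2} = \left(39134 + 2 i \sqrt{2}\right) 2 = 78268 + 4 i \sqrt{2}$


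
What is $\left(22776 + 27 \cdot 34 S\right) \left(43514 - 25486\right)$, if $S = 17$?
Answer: $691950696$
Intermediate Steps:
$\left(22776 + 27 \cdot 34 S\right) \left(43514 - 25486\right) = \left(22776 + 27 \cdot 34 \cdot 17\right) \left(43514 - 25486\right) = \left(22776 + 918 \cdot 17\right) 18028 = \left(22776 + 15606\right) 18028 = 38382 \cdot 18028 = 691950696$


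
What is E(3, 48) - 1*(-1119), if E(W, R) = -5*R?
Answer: 879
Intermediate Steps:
E(3, 48) - 1*(-1119) = -5*48 - 1*(-1119) = -240 + 1119 = 879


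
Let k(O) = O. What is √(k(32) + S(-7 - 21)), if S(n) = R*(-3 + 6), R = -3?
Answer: √23 ≈ 4.7958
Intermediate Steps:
S(n) = -9 (S(n) = -3*(-3 + 6) = -3*3 = -9)
√(k(32) + S(-7 - 21)) = √(32 - 9) = √23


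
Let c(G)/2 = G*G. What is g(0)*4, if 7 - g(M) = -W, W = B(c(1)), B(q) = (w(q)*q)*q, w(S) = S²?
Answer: 92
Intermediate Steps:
c(G) = 2*G² (c(G) = 2*(G*G) = 2*G²)
B(q) = q⁴ (B(q) = (q²*q)*q = q³*q = q⁴)
W = 16 (W = (2*1²)⁴ = (2*1)⁴ = 2⁴ = 16)
g(M) = 23 (g(M) = 7 - (-1)*16 = 7 - 1*(-16) = 7 + 16 = 23)
g(0)*4 = 23*4 = 92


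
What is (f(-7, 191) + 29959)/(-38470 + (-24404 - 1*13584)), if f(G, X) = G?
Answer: -4992/12743 ≈ -0.39174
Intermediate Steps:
(f(-7, 191) + 29959)/(-38470 + (-24404 - 1*13584)) = (-7 + 29959)/(-38470 + (-24404 - 1*13584)) = 29952/(-38470 + (-24404 - 13584)) = 29952/(-38470 - 37988) = 29952/(-76458) = 29952*(-1/76458) = -4992/12743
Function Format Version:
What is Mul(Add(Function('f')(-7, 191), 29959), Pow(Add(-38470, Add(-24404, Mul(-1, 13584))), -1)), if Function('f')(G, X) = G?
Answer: Rational(-4992, 12743) ≈ -0.39174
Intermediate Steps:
Mul(Add(Function('f')(-7, 191), 29959), Pow(Add(-38470, Add(-24404, Mul(-1, 13584))), -1)) = Mul(Add(-7, 29959), Pow(Add(-38470, Add(-24404, Mul(-1, 13584))), -1)) = Mul(29952, Pow(Add(-38470, Add(-24404, -13584)), -1)) = Mul(29952, Pow(Add(-38470, -37988), -1)) = Mul(29952, Pow(-76458, -1)) = Mul(29952, Rational(-1, 76458)) = Rational(-4992, 12743)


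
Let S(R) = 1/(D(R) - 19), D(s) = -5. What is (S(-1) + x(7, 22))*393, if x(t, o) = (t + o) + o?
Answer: 160213/8 ≈ 20027.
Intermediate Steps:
S(R) = -1/24 (S(R) = 1/(-5 - 19) = 1/(-24) = -1/24)
x(t, o) = t + 2*o (x(t, o) = (o + t) + o = t + 2*o)
(S(-1) + x(7, 22))*393 = (-1/24 + (7 + 2*22))*393 = (-1/24 + (7 + 44))*393 = (-1/24 + 51)*393 = (1223/24)*393 = 160213/8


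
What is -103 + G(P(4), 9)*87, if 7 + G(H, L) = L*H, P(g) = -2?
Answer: -2278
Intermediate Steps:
G(H, L) = -7 + H*L (G(H, L) = -7 + L*H = -7 + H*L)
-103 + G(P(4), 9)*87 = -103 + (-7 - 2*9)*87 = -103 + (-7 - 18)*87 = -103 - 25*87 = -103 - 2175 = -2278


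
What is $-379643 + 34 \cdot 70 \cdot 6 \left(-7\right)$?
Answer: $-479603$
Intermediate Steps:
$-379643 + 34 \cdot 70 \cdot 6 \left(-7\right) = -379643 + 2380 \left(-42\right) = -379643 - 99960 = -479603$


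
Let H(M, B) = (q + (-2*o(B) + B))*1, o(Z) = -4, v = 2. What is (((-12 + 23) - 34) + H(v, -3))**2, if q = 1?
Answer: 289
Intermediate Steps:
H(M, B) = 9 + B (H(M, B) = (1 + (-2*(-4) + B))*1 = (1 + (8 + B))*1 = (9 + B)*1 = 9 + B)
(((-12 + 23) - 34) + H(v, -3))**2 = (((-12 + 23) - 34) + (9 - 3))**2 = ((11 - 34) + 6)**2 = (-23 + 6)**2 = (-17)**2 = 289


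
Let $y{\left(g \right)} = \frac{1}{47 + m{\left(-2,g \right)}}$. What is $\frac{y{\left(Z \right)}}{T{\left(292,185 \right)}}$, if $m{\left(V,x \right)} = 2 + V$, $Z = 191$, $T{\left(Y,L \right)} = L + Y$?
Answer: $\frac{1}{22419} \approx 4.4605 \cdot 10^{-5}$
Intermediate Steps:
$y{\left(g \right)} = \frac{1}{47}$ ($y{\left(g \right)} = \frac{1}{47 + \left(2 - 2\right)} = \frac{1}{47 + 0} = \frac{1}{47}$)
$\frac{y{\left(Z \right)}}{T{\left(292,185 \right)}} = \frac{1}{47 \left(185 + 292\right)} = \frac{1}{47 \cdot 477} = \frac{1}{47} \cdot \frac{1}{477} = \frac{1}{22419}$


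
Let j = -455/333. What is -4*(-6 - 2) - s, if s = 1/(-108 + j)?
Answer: 1165741/36419 ≈ 32.009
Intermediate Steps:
j = -455/333 (j = -455*1/333 = -455/333 ≈ -1.3664)
s = -333/36419 (s = 1/(-108 - 455/333) = 1/(-36419/333) = -333/36419 ≈ -0.0091436)
-4*(-6 - 2) - s = -4*(-6 - 2) - 1*(-333/36419) = -4*(-8) + 333/36419 = 32 + 333/36419 = 1165741/36419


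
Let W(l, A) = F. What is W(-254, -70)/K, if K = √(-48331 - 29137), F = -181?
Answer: I*√19367/214 ≈ 0.65031*I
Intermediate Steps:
W(l, A) = -181
K = 2*I*√19367 (K = √(-77468) = 2*I*√19367 ≈ 278.33*I)
W(-254, -70)/K = -181*(-I*√19367/38734) = -(-1)*I*√19367/214 = I*√19367/214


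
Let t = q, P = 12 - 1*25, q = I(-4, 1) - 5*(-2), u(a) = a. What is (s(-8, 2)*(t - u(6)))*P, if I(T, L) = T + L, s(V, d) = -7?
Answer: 91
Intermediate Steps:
I(T, L) = L + T
q = 7 (q = (1 - 4) - 5*(-2) = -3 + 10 = 7)
P = -13 (P = 12 - 25 = -13)
t = 7
(s(-8, 2)*(t - u(6)))*P = -7*(7 - 1*6)*(-13) = -7*(7 - 6)*(-13) = -7*1*(-13) = -7*(-13) = 91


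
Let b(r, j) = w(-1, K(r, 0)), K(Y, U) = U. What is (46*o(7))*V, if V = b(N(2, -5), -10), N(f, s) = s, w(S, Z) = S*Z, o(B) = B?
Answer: 0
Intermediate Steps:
b(r, j) = 0 (b(r, j) = -1*0 = 0)
V = 0
(46*o(7))*V = (46*7)*0 = 322*0 = 0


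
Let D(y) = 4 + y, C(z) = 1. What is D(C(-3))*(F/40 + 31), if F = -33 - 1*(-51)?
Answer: 629/4 ≈ 157.25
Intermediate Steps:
F = 18 (F = -33 + 51 = 18)
D(C(-3))*(F/40 + 31) = (4 + 1)*(18/40 + 31) = 5*(18*(1/40) + 31) = 5*(9/20 + 31) = 5*(629/20) = 629/4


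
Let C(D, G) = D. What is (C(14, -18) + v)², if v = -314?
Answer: 90000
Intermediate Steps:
(C(14, -18) + v)² = (14 - 314)² = (-300)² = 90000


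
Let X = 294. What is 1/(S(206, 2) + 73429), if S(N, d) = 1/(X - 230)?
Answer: 64/4699457 ≈ 1.3619e-5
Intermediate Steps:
S(N, d) = 1/64 (S(N, d) = 1/(294 - 230) = 1/64)
1/(S(206, 2) + 73429) = 1/(1/64 + 73429) = 1/(4699457/64) = 64/4699457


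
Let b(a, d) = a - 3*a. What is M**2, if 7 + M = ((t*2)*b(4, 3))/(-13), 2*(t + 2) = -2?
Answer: 19321/169 ≈ 114.33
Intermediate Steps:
t = -3 (t = -2 + (1/2)*(-2) = -2 - 1 = -3)
b(a, d) = -2*a
M = -139/13 (M = -7 + ((-3*2)*(-2*4))/(-13) = -7 - 6*(-8)*(-1/13) = -7 + 48*(-1/13) = -7 - 48/13 = -139/13 ≈ -10.692)
M**2 = (-139/13)**2 = 19321/169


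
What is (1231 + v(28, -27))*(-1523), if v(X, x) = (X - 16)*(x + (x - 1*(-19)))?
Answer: -1235153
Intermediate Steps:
v(X, x) = (-16 + X)*(19 + 2*x) (v(X, x) = (-16 + X)*(x + (x + 19)) = (-16 + X)*(x + (19 + x)) = (-16 + X)*(19 + 2*x))
(1231 + v(28, -27))*(-1523) = (1231 + (-304 - 32*(-27) + 19*28 + 2*28*(-27)))*(-1523) = (1231 + (-304 + 864 + 532 - 1512))*(-1523) = (1231 - 420)*(-1523) = 811*(-1523) = -1235153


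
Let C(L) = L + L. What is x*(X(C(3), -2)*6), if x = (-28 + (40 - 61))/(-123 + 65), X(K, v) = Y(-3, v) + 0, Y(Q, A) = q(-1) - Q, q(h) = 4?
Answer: 1029/29 ≈ 35.483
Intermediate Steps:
C(L) = 2*L
Y(Q, A) = 4 - Q
X(K, v) = 7 (X(K, v) = (4 - 1*(-3)) + 0 = (4 + 3) + 0 = 7 + 0 = 7)
x = 49/58 (x = (-28 - 21)/(-58) = -49*(-1/58) = 49/58 ≈ 0.84483)
x*(X(C(3), -2)*6) = 49*(7*6)/58 = (49/58)*42 = 1029/29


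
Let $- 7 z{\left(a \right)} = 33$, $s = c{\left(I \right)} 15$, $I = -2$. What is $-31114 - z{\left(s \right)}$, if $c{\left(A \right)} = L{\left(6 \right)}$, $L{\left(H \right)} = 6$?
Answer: $- \frac{217765}{7} \approx -31109.0$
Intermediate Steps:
$c{\left(A \right)} = 6$
$s = 90$ ($s = 6 \cdot 15 = 90$)
$z{\left(a \right)} = - \frac{33}{7}$ ($z{\left(a \right)} = \left(- \frac{1}{7}\right) 33 = - \frac{33}{7}$)
$-31114 - z{\left(s \right)} = -31114 - - \frac{33}{7} = -31114 + \frac{33}{7} = - \frac{217765}{7}$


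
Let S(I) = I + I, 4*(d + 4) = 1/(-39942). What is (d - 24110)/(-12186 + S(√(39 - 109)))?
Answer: 153425943493/77533883728 + 226626209*I*√70/697804953552 ≈ 1.9788 + 0.0027172*I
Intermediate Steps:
d = -639073/159768 (d = -4 + (¼)/(-39942) = -4 + (¼)*(-1/39942) = -4 - 1/159768 = -639073/159768 ≈ -4.0000)
S(I) = 2*I
(d - 24110)/(-12186 + S(√(39 - 109))) = (-639073/159768 - 24110)/(-12186 + 2*√(39 - 109)) = -3852645553/(159768*(-12186 + 2*√(-70))) = -3852645553/(159768*(-12186 + 2*(I*√70))) = -3852645553/(159768*(-12186 + 2*I*√70))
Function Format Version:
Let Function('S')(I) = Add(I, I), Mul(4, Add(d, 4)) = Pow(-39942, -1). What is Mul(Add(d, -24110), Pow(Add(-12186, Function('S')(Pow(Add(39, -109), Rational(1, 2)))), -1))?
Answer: Add(Rational(153425943493, 77533883728), Mul(Rational(226626209, 697804953552), I, Pow(70, Rational(1, 2)))) ≈ Add(1.9788, Mul(0.0027172, I))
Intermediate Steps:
d = Rational(-639073, 159768) (d = Add(-4, Mul(Rational(1, 4), Pow(-39942, -1))) = Add(-4, Mul(Rational(1, 4), Rational(-1, 39942))) = Add(-4, Rational(-1, 159768)) = Rational(-639073, 159768) ≈ -4.0000)
Function('S')(I) = Mul(2, I)
Mul(Add(d, -24110), Pow(Add(-12186, Function('S')(Pow(Add(39, -109), Rational(1, 2)))), -1)) = Mul(Add(Rational(-639073, 159768), -24110), Pow(Add(-12186, Mul(2, Pow(Add(39, -109), Rational(1, 2)))), -1)) = Mul(Rational(-3852645553, 159768), Pow(Add(-12186, Mul(2, Pow(-70, Rational(1, 2)))), -1)) = Mul(Rational(-3852645553, 159768), Pow(Add(-12186, Mul(2, Mul(I, Pow(70, Rational(1, 2))))), -1)) = Mul(Rational(-3852645553, 159768), Pow(Add(-12186, Mul(2, I, Pow(70, Rational(1, 2)))), -1))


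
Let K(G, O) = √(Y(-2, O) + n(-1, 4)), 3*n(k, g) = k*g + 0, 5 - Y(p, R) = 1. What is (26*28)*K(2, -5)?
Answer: 1456*√6/3 ≈ 1188.8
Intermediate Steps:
Y(p, R) = 4 (Y(p, R) = 5 - 1*1 = 5 - 1 = 4)
n(k, g) = g*k/3 (n(k, g) = (k*g + 0)/3 = (g*k + 0)/3 = (g*k)/3 = g*k/3)
K(G, O) = 2*√6/3 (K(G, O) = √(4 + (⅓)*4*(-1)) = √(4 - 4/3) = √(8/3) = 2*√6/3)
(26*28)*K(2, -5) = (26*28)*(2*√6/3) = 728*(2*√6/3) = 1456*√6/3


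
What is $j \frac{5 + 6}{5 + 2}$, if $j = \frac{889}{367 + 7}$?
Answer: $\frac{127}{34} \approx 3.7353$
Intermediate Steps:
$j = \frac{889}{374} \approx 2.377$
$j \frac{5 + 6}{5 + 2} = \frac{889 \frac{5 + 6}{5 + 2}}{374} = \frac{889 \cdot \frac{11}{7}}{374} = \frac{889 \cdot 11 \cdot \frac{1}{7}}{374} = \frac{889}{374} \cdot \frac{11}{7} = \frac{127}{34}$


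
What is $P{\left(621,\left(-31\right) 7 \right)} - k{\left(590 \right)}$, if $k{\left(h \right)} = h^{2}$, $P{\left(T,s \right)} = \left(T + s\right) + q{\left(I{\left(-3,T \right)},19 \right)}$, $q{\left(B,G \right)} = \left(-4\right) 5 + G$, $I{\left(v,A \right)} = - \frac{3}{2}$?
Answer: $-347697$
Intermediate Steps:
$I{\left(v,A \right)} = - \frac{3}{2}$ ($I{\left(v,A \right)} = \left(-3\right) \frac{1}{2} = - \frac{3}{2}$)
$q{\left(B,G \right)} = -20 + G$
$P{\left(T,s \right)} = -1 + T + s$ ($P{\left(T,s \right)} = \left(T + s\right) + \left(-20 + 19\right) = \left(T + s\right) - 1 = -1 + T + s$)
$P{\left(621,\left(-31\right) 7 \right)} - k{\left(590 \right)} = \left(-1 + 621 - 217\right) - 590^{2} = \left(-1 + 621 - 217\right) - 348100 = 403 - 348100 = -347697$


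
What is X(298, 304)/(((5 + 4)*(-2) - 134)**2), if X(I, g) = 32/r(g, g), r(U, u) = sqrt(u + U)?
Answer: sqrt(38)/109744 ≈ 5.6171e-5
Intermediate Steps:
r(U, u) = sqrt(U + u)
X(I, g) = 16*sqrt(2)/sqrt(g) (X(I, g) = 32/(sqrt(g + g)) = 32/(sqrt(2*g)) = 32/((sqrt(2)*sqrt(g))) = 32*(sqrt(2)/(2*sqrt(g))) = 16*sqrt(2)/sqrt(g))
X(298, 304)/(((5 + 4)*(-2) - 134)**2) = (16*sqrt(2)/sqrt(304))/(((5 + 4)*(-2) - 134)**2) = (16*sqrt(2)*(sqrt(19)/76))/((9*(-2) - 134)**2) = (4*sqrt(38)/19)/((-18 - 134)**2) = (4*sqrt(38)/19)/((-152)**2) = (4*sqrt(38)/19)/23104 = (4*sqrt(38)/19)*(1/23104) = sqrt(38)/109744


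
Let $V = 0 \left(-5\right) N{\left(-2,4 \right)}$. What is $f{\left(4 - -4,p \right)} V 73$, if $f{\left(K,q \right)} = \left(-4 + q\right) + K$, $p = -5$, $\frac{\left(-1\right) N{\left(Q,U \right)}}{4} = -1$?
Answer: $0$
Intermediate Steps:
$N{\left(Q,U \right)} = 4$ ($N{\left(Q,U \right)} = \left(-4\right) \left(-1\right) = 4$)
$V = 0$ ($V = 0 \left(-5\right) 4 = 0 \cdot 4 = 0$)
$f{\left(K,q \right)} = -4 + K + q$
$f{\left(4 - -4,p \right)} V 73 = \left(-4 + \left(4 - -4\right) - 5\right) 0 \cdot 73 = \left(-4 + \left(4 + 4\right) - 5\right) 0 \cdot 73 = \left(-4 + 8 - 5\right) 0 \cdot 73 = \left(-1\right) 0 \cdot 73 = 0 \cdot 73 = 0$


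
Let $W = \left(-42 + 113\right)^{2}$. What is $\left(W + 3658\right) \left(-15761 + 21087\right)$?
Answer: $46330874$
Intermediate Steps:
$W = 5041$ ($W = 71^{2} = 5041$)
$\left(W + 3658\right) \left(-15761 + 21087\right) = \left(5041 + 3658\right) \left(-15761 + 21087\right) = 8699 \cdot 5326 = 46330874$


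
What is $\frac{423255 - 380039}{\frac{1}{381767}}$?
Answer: $16498442672$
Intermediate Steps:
$\frac{423255 - 380039}{\frac{1}{381767}} = \left(423255 - 380039\right) \frac{1}{\frac{1}{381767}} = 43216 \cdot 381767 = 16498442672$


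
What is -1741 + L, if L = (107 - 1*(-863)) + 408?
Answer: -363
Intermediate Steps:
L = 1378 (L = (107 + 863) + 408 = 970 + 408 = 1378)
-1741 + L = -1741 + 1378 = -363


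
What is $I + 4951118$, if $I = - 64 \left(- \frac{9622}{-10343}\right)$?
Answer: $\frac{51208797666}{10343} \approx 4.9511 \cdot 10^{6}$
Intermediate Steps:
$I = - \frac{615808}{10343}$ ($I = - 64 \left(\left(-9622\right) \left(- \frac{1}{10343}\right)\right) = \left(-64\right) \frac{9622}{10343} = - \frac{615808}{10343} \approx -59.539$)
$I + 4951118 = - \frac{615808}{10343} + 4951118 = \frac{51208797666}{10343}$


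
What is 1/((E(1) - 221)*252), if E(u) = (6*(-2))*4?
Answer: -1/67788 ≈ -1.4752e-5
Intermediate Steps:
E(u) = -48 (E(u) = -12*4 = -48)
1/((E(1) - 221)*252) = 1/(-48 - 221*252) = (1/252)/(-269) = -1/269*1/252 = -1/67788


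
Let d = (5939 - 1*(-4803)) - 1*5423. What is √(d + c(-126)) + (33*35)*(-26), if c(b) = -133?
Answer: -30030 + √5186 ≈ -29958.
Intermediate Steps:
d = 5319 (d = (5939 + 4803) - 5423 = 10742 - 5423 = 5319)
√(d + c(-126)) + (33*35)*(-26) = √(5319 - 133) + (33*35)*(-26) = √5186 + 1155*(-26) = √5186 - 30030 = -30030 + √5186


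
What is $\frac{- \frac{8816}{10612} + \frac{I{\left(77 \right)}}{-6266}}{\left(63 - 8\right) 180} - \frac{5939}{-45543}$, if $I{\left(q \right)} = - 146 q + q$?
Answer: $\frac{326042888904661}{2498407157446200} \approx 0.1305$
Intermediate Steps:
$I{\left(q \right)} = - 145 q$
$\frac{- \frac{8816}{10612} + \frac{I{\left(77 \right)}}{-6266}}{\left(63 - 8\right) 180} - \frac{5939}{-45543} = \frac{- \frac{8816}{10612} + \frac{\left(-145\right) 77}{-6266}}{\left(63 - 8\right) 180} - \frac{5939}{-45543} = \frac{\left(-8816\right) \frac{1}{10612} - - \frac{11165}{6266}}{\left(63 - 8\right) 180} - - \frac{5939}{45543} = \frac{- \frac{2204}{2653} + \frac{11165}{6266}}{55 \cdot 180} + \frac{5939}{45543} = \frac{15810481}{16623698 \cdot 9900} + \frac{5939}{45543} = \frac{15810481}{16623698} \cdot \frac{1}{9900} + \frac{5939}{45543} = \frac{15810481}{164574610200} + \frac{5939}{45543} = \frac{326042888904661}{2498407157446200}$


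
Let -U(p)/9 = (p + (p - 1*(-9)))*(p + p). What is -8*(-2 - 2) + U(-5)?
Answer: -58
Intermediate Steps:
U(p) = -18*p*(9 + 2*p) (U(p) = -9*(p + (p - 1*(-9)))*(p + p) = -9*(p + (p + 9))*2*p = -9*(p + (9 + p))*2*p = -9*(9 + 2*p)*2*p = -18*p*(9 + 2*p))
-8*(-2 - 2) + U(-5) = -8*(-2 - 2) - 18*(-5)*(9 + 2*(-5)) = -8*(-4) - 18*(-5)*(9 - 10) = 32 - 18*(-5)*(-1) = 32 - 90 = -58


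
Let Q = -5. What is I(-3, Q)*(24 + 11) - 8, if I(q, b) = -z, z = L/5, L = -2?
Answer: 6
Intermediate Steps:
z = -2/5 ≈ -0.40000
I(q, b) = 2/5 (I(q, b) = -1*(-2/5) = 2/5)
I(-3, Q)*(24 + 11) - 8 = 2*(24 + 11)/5 - 8 = (2/5)*35 - 8 = 14 - 8 = 6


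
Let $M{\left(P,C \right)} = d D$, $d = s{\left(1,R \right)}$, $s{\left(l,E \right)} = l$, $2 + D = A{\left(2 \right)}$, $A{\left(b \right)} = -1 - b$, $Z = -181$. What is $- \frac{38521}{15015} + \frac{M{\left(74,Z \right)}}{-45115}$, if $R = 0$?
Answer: $- \frac{49651424}{19354335} \approx -2.5654$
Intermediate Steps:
$D = -5$ ($D = -2 - 3 = -5$)
$d = 1$
$M{\left(P,C \right)} = -5$ ($M{\left(P,C \right)} = 1 \left(-5\right) = -5$)
$- \frac{38521}{15015} + \frac{M{\left(74,Z \right)}}{-45115} = - \frac{38521}{15015} - \frac{5}{-45115} = \left(-38521\right) \frac{1}{15015} - - \frac{1}{9023} = - \frac{5503}{2145} + \frac{1}{9023} = - \frac{49651424}{19354335}$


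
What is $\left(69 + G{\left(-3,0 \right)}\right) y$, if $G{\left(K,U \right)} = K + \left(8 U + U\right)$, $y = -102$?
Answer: $-6732$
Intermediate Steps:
$G{\left(K,U \right)} = K + 9 U$
$\left(69 + G{\left(-3,0 \right)}\right) y = \left(69 + \left(-3 + 9 \cdot 0\right)\right) \left(-102\right) = \left(69 + \left(-3 + 0\right)\right) \left(-102\right) = \left(69 - 3\right) \left(-102\right) = 66 \left(-102\right) = -6732$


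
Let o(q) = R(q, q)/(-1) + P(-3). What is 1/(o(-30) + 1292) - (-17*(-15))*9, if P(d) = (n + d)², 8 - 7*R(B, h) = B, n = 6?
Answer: -20813348/9069 ≈ -2295.0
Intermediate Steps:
R(B, h) = 8/7 - B/7
P(d) = (6 + d)²
o(q) = 55/7 + q/7 (o(q) = (8/7 - q/7)/(-1) + (6 - 3)² = -(8/7 - q/7) + 3² = (-8/7 + q/7) + 9 = 55/7 + q/7)
1/(o(-30) + 1292) - (-17*(-15))*9 = 1/((55/7 + (⅐)*(-30)) + 1292) - (-17*(-15))*9 = 1/((55/7 - 30/7) + 1292) - 255*9 = 1/(25/7 + 1292) - 1*2295 = 1/(9069/7) - 2295 = 7/9069 - 2295 = -20813348/9069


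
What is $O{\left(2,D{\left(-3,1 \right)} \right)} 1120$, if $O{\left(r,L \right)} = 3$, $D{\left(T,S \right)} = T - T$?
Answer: $3360$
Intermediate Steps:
$D{\left(T,S \right)} = 0$
$O{\left(2,D{\left(-3,1 \right)} \right)} 1120 = 3 \cdot 1120 = 3360$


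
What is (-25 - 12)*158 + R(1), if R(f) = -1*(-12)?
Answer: -5834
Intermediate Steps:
R(f) = 12
(-25 - 12)*158 + R(1) = (-25 - 12)*158 + 12 = -37*158 + 12 = -5846 + 12 = -5834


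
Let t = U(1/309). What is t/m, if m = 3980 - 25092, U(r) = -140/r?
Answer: 1545/754 ≈ 2.0491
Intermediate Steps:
m = -21112
t = -43260 (t = -140/(1/309) = -140/1/309 = -140*309 = -43260)
t/m = -43260/(-21112) = -43260*(-1/21112) = 1545/754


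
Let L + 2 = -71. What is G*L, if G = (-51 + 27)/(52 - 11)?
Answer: 1752/41 ≈ 42.732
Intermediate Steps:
L = -73 (L = -2 - 71 = -73)
G = -24/41 ≈ -0.58537
G*L = -24/41*(-73) = 1752/41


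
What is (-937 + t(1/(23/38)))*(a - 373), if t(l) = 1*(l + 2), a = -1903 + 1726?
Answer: 11806850/23 ≈ 5.1334e+5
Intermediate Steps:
a = -177
t(l) = 2 + l (t(l) = 1*(2 + l) = 2 + l)
(-937 + t(1/(23/38)))*(a - 373) = (-937 + (2 + 1/(23/38)))*(-177 - 373) = (-937 + (2 + 1/(23*(1/38))))*(-550) = (-937 + (2 + 1/(23/38)))*(-550) = (-937 + (2 + 38/23))*(-550) = (-937 + 84/23)*(-550) = -21467/23*(-550) = 11806850/23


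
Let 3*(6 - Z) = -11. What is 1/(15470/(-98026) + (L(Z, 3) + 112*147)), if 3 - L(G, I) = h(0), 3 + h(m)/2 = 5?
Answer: 49013/806893284 ≈ 6.0743e-5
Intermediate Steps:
h(m) = 4 (h(m) = -6 + 2*5 = -6 + 10 = 4)
Z = 29/3 (Z = 6 - ⅓*(-11) = 6 + 11/3 = 29/3 ≈ 9.6667)
L(G, I) = -1 (L(G, I) = 3 - 1*4 = 3 - 4 = -1)
1/(15470/(-98026) + (L(Z, 3) + 112*147)) = 1/(15470/(-98026) + (-1 + 112*147)) = 1/(15470*(-1/98026) + (-1 + 16464)) = 1/(-7735/49013 + 16463) = 1/(806893284/49013) = 49013/806893284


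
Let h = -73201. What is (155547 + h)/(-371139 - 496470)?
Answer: -82346/867609 ≈ -0.094911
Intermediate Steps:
(155547 + h)/(-371139 - 496470) = (155547 - 73201)/(-371139 - 496470) = 82346/(-867609) = 82346*(-1/867609) = -82346/867609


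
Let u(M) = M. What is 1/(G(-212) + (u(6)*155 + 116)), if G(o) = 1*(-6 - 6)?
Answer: 1/1034 ≈ 0.00096712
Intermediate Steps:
G(o) = -12 (G(o) = 1*(-12) = -12)
1/(G(-212) + (u(6)*155 + 116)) = 1/(-12 + (6*155 + 116)) = 1/(-12 + (930 + 116)) = 1/(-12 + 1046) = 1/1034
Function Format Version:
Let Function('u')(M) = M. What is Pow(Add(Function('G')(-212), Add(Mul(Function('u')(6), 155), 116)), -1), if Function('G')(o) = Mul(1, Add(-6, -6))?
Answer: Rational(1, 1034) ≈ 0.00096712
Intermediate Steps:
Function('G')(o) = -12 (Function('G')(o) = Mul(1, -12) = -12)
Pow(Add(Function('G')(-212), Add(Mul(Function('u')(6), 155), 116)), -1) = Pow(Add(-12, Add(Mul(6, 155), 116)), -1) = Pow(Add(-12, Add(930, 116)), -1) = Pow(Add(-12, 1046), -1) = Pow(1034, -1) = Rational(1, 1034)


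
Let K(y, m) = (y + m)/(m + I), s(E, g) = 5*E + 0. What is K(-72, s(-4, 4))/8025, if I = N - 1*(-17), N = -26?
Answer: 92/232725 ≈ 0.00039532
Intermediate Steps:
s(E, g) = 5*E
I = -9 (I = -26 - 1*(-17) = -26 + 17 = -9)
K(y, m) = (m + y)/(-9 + m) (K(y, m) = (y + m)/(m - 9) = (m + y)/(-9 + m))
K(-72, s(-4, 4))/8025 = ((5*(-4) - 72)/(-9 + 5*(-4)))/8025 = ((-20 - 72)/(-9 - 20))*(1/8025) = (-92/(-29))*(1/8025) = -1/29*(-92)*(1/8025) = (92/29)*(1/8025) = 92/232725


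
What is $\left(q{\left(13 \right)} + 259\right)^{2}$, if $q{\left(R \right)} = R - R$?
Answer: $67081$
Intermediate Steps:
$q{\left(R \right)} = 0$
$\left(q{\left(13 \right)} + 259\right)^{2} = \left(0 + 259\right)^{2} = 259^{2} = 67081$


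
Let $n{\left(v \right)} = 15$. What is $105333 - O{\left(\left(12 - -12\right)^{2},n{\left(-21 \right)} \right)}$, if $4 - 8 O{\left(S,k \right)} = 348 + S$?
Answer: $105448$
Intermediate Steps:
$O{\left(S,k \right)} = -43 - \frac{S}{8}$ ($O{\left(S,k \right)} = \frac{1}{2} - \frac{348 + S}{8} = \frac{1}{2} - \left(\frac{87}{2} + \frac{S}{8}\right) = -43 - \frac{S}{8}$)
$105333 - O{\left(\left(12 - -12\right)^{2},n{\left(-21 \right)} \right)} = 105333 - \left(-43 - \frac{\left(12 - -12\right)^{2}}{8}\right) = 105333 - \left(-43 - \frac{\left(12 + 12\right)^{2}}{8}\right) = 105333 - \left(-43 - \frac{24^{2}}{8}\right) = 105333 - \left(-43 - 72\right) = 105333 - -115 = 105333 + 115 = 105448$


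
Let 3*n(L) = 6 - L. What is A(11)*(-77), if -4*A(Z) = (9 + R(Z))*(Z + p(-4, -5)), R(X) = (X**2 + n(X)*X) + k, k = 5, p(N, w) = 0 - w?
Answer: 107800/3 ≈ 35933.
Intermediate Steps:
n(L) = 2 - L/3 (n(L) = (6 - L)/3 = 2 - L/3)
p(N, w) = -w
R(X) = 5 + X**2 + X*(2 - X/3) (R(X) = (X**2 + (2 - X/3)*X) + 5 = (X**2 + X*(2 - X/3)) + 5 = 5 + X**2 + X*(2 - X/3))
A(Z) = -(5 + Z)*(14 + 2*Z + 2*Z**2/3)/4 (A(Z) = -(9 + (5 + 2*Z + 2*Z**2/3))*(Z - 1*(-5))/4 = -(14 + 2*Z + 2*Z**2/3)*(Z + 5)/4 = -(14 + 2*Z + 2*Z**2/3)*(5 + Z)/4 = -(5 + Z)*(14 + 2*Z + 2*Z**2/3)/4)
A(11)*(-77) = (-35/2 - 6*11 - 4/3*11**2 - 1/6*11**3)*(-77) = (-35/2 - 66 - 4/3*121 - 1/6*1331)*(-77) = (-35/2 - 66 - 484/3 - 1331/6)*(-77) = -1400/3*(-77) = 107800/3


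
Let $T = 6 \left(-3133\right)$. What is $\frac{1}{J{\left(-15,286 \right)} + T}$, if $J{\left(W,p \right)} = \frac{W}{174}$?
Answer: $- \frac{58}{1090289} \approx -5.3197 \cdot 10^{-5}$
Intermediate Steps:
$T = -18798$
$J{\left(W,p \right)} = \frac{W}{174}$ ($J{\left(W,p \right)} = W \frac{1}{174} = \frac{W}{174}$)
$\frac{1}{J{\left(-15,286 \right)} + T} = \frac{1}{\frac{1}{174} \left(-15\right) - 18798} = \frac{1}{- \frac{5}{58} - 18798} = \frac{1}{- \frac{1090289}{58}} = - \frac{58}{1090289}$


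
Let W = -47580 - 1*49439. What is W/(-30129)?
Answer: 97019/30129 ≈ 3.2201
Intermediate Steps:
W = -97019 (W = -47580 - 49439 = -97019)
W/(-30129) = -97019/(-30129) = -97019*(-1/30129) = 97019/30129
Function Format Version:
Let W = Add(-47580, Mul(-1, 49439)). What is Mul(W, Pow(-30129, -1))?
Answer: Rational(97019, 30129) ≈ 3.2201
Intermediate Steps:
W = -97019 (W = Add(-47580, -49439) = -97019)
Mul(W, Pow(-30129, -1)) = Mul(-97019, Pow(-30129, -1)) = Mul(-97019, Rational(-1, 30129)) = Rational(97019, 30129)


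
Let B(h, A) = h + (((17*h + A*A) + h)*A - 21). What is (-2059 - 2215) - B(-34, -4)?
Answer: -6603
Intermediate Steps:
B(h, A) = -21 + h + A*(A**2 + 18*h) (B(h, A) = h + (((17*h + A**2) + h)*A - 21) = h + (((A**2 + 17*h) + h)*A - 21) = h + ((A**2 + 18*h)*A - 21) = h + (A*(A**2 + 18*h) - 21) = h + (-21 + A*(A**2 + 18*h)) = -21 + h + A*(A**2 + 18*h))
(-2059 - 2215) - B(-34, -4) = (-2059 - 2215) - (-21 - 34 + (-4)**3 + 18*(-4)*(-34)) = -4274 - (-21 - 34 - 64 + 2448) = -4274 - 1*2329 = -4274 - 2329 = -6603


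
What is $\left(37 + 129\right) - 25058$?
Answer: $-24892$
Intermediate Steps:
$\left(37 + 129\right) - 25058 = 166 - 25058 = -24892$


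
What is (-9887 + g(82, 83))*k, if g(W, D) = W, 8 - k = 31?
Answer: 225515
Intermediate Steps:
k = -23 (k = 8 - 1*31 = 8 - 31 = -23)
(-9887 + g(82, 83))*k = (-9887 + 82)*(-23) = -9805*(-23) = 225515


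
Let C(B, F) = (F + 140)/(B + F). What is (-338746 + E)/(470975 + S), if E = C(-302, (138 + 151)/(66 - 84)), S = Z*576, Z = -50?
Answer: -1939323081/2531451875 ≈ -0.76609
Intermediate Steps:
S = -28800 (S = -50*576 = -28800)
C(B, F) = (140 + F)/(B + F)
E = -2231/5725 (E = (140 + (138 + 151)/(66 - 84))/(-302 + (138 + 151)/(66 - 84)) = (140 + 289/(-18))/(-302 + 289/(-18)) = (140 + 289*(-1/18))/(-302 + 289*(-1/18)) = (140 - 289/18)/(-302 - 289/18) = (2231/18)/(-5725/18) = -18/5725*2231/18 = -2231/5725 ≈ -0.38969)
(-338746 + E)/(470975 + S) = (-338746 - 2231/5725)/(470975 - 28800) = -1939323081/5725/442175 = -1939323081/5725*1/442175 = -1939323081/2531451875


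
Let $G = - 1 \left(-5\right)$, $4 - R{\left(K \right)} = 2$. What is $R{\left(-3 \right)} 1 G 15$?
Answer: $150$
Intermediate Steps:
$R{\left(K \right)} = 2$ ($R{\left(K \right)} = 4 - 2 = 2$)
$G = 5$ ($G = \left(-1\right) \left(-5\right) = 5$)
$R{\left(-3 \right)} 1 G 15 = 2 \cdot 1 \cdot 5 \cdot 15 = 2 \cdot 5 \cdot 15 = 10 \cdot 15 = 150$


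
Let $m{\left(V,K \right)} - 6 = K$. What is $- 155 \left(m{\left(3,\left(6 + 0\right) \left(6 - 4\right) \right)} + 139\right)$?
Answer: $-24335$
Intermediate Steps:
$m{\left(V,K \right)} = 6 + K$
$- 155 \left(m{\left(3,\left(6 + 0\right) \left(6 - 4\right) \right)} + 139\right) = - 155 \left(\left(6 + \left(6 + 0\right) \left(6 - 4\right)\right) + 139\right) = - 155 \left(\left(6 + 6 \cdot 2\right) + 139\right) = - 155 \left(\left(6 + 12\right) + 139\right) = - 155 \left(18 + 139\right) = \left(-155\right) 157 = -24335$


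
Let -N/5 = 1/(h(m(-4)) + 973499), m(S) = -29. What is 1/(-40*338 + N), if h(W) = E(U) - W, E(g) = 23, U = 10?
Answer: -973551/13162409525 ≈ -7.3964e-5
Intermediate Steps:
h(W) = 23 - W
N = -5/973551 (N = -5/((23 - 1*(-29)) + 973499) = -5/((23 + 29) + 973499) = -5/(52 + 973499) = -5/973551 ≈ -5.1358e-6)
1/(-40*338 + N) = 1/(-40*338 - 5/973551) = 1/(-13520 - 5/973551) = 1/(-13162409525/973551) = -973551/13162409525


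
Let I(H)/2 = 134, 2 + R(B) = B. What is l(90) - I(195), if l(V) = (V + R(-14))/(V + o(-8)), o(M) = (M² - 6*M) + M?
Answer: -25959/97 ≈ -267.62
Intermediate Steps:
R(B) = -2 + B
o(M) = M² - 5*M
I(H) = 268 (I(H) = 2*134 = 268)
l(V) = (-16 + V)/(104 + V) (l(V) = (V + (-2 - 14))/(V - 8*(-5 - 8)) = (V - 16)/(V - 8*(-13)) = (-16 + V)/(V + 104) = (-16 + V)/(104 + V))
l(90) - I(195) = (-16 + 90)/(104 + 90) - 1*268 = 74/194 - 268 = (1/194)*74 - 268 = 37/97 - 268 = -25959/97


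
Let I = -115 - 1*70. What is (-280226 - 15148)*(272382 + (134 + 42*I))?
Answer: -78199085004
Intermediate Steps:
I = -185 (I = -115 - 70 = -185)
(-280226 - 15148)*(272382 + (134 + 42*I)) = (-280226 - 15148)*(272382 + (134 + 42*(-185))) = -295374*(272382 + (134 - 7770)) = -295374*(272382 - 7636) = -295374*264746 = -78199085004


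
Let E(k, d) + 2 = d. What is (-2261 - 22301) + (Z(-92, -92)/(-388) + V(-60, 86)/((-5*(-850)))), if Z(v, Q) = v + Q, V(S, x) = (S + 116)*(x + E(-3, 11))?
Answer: -1012497296/41225 ≈ -24560.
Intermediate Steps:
E(k, d) = -2 + d
V(S, x) = (9 + x)*(116 + S) (V(S, x) = (S + 116)*(x + (-2 + 11)) = (116 + S)*(x + 9) = (116 + S)*(9 + x) = (9 + x)*(116 + S))
Z(v, Q) = Q + v
(-2261 - 22301) + (Z(-92, -92)/(-388) + V(-60, 86)/((-5*(-850)))) = (-2261 - 22301) + ((-92 - 92)/(-388) + (1044 + 9*(-60) + 116*86 - 60*86)/((-5*(-850)))) = -24562 + (-184*(-1/388) + (1044 - 540 + 9976 - 5160)/4250) = -24562 + (46/97 + 5320*(1/4250)) = -24562 + (46/97 + 532/425) = -24562 + 71154/41225 = -1012497296/41225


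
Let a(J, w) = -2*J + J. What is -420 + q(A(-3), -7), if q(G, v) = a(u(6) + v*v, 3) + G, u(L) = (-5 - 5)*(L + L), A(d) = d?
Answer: -352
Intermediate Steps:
u(L) = -20*L
a(J, w) = -J
q(G, v) = 120 + G - v² (q(G, v) = -(-20*6 + v*v) + G = -(-120 + v²) + G = (120 - v²) + G = 120 + G - v²)
-420 + q(A(-3), -7) = -420 + (120 - 3 - 1*(-7)²) = -420 + (120 - 3 - 1*49) = -420 + (120 - 3 - 49) = -420 + 68 = -352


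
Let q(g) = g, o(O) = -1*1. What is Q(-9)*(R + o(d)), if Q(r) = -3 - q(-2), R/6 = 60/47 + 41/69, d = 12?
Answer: -11053/1081 ≈ -10.225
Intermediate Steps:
o(O) = -1
R = 12134/1081 (R = 6*(60/47 + 41/69) = 6*(6067/3243) = 12134/1081 ≈ 11.225)
Q(r) = -1 (Q(r) = -3 - 1*(-2) = -3 + 2 = -1)
Q(-9)*(R + o(d)) = -(12134/1081 - 1) = -1*11053/1081 = -11053/1081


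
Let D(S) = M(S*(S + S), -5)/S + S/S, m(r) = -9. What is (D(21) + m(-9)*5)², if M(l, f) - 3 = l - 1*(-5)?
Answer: 1156/441 ≈ 2.6213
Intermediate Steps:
M(l, f) = 8 + l (M(l, f) = 3 + (l - 1*(-5)) = 3 + (l + 5) = 3 + (5 + l) = 8 + l)
D(S) = 1 + (8 + 2*S²)/S (D(S) = (8 + S*(S + S))/S + S/S = (8 + S*(2*S))/S + 1 = (8 + 2*S²)/S + 1 = 1 + (8 + 2*S²)/S)
(D(21) + m(-9)*5)² = ((1 + 2*21 + 8/21) - 9*5)² = ((1 + 42 + 8*(1/21)) - 45)² = ((1 + 42 + 8/21) - 45)² = (911/21 - 45)² = (-34/21)² = 1156/441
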